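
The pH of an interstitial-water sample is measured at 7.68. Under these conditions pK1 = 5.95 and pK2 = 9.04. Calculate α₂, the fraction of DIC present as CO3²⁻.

α₂ = 0.0411

α₂ = 1 / (1 + [H⁺]/K2 + [H⁺]²/(K1K2)) = 1 / (1 + 10^+1.36 + 10^-0.37)
   = 1 / (1 + 22.909 + 0.42658) = 1/24.335 = 0.04109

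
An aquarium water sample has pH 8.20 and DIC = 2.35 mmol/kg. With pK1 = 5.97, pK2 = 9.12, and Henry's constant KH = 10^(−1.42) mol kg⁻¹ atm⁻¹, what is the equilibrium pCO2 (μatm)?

pCO2 = 323 μatm

α₀ = 1 / (1 + K1/[H⁺] + K1K2/[H⁺]²) = 1 / (1 + 10^+2.23 + 10^+1.31)
   = 1 / (1 + 169.82 + 20.417) = 1/191.24 = 0.005229
[CO2*] = α₀ × DIC = 0.005229 × 2.35 = 0.01229 mmol/kg = 12.29 μmol/kg
pCO2 = [CO2*]/KH = 1.229×10^-5 / 3.802×10^-2 = 323 μatm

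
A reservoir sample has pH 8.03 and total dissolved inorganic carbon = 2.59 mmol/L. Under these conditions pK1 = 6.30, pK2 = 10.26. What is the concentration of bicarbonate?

α₁ = 1 / (1 + [H⁺]/K1 + K2/[H⁺]) = 1 / (1 + 10^-1.73 + 10^-2.23)
   = 1 / (1 + 0.018621 + 0.0058884) = 1/1.0245 = 0.9761
[HCO3⁻] = α₁ × DIC = 0.9761 × 2.59 = 2.53 mmol/L

[HCO3⁻] = 2.53 mmol/L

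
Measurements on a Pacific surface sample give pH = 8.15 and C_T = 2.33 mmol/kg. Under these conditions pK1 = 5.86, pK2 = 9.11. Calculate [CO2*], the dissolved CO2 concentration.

[CO2*] = 10.7 μmol/kg

α₀ = 1 / (1 + K1/[H⁺] + K1K2/[H⁺]²) = 1 / (1 + 10^+2.29 + 10^+1.33)
   = 1 / (1 + 194.98 + 21.380) = 1/217.36 = 0.004601
[CO2*] = α₀ × DIC = 0.004601 × 2.33 = 0.0107 mmol/kg = 10.7 μmol/kg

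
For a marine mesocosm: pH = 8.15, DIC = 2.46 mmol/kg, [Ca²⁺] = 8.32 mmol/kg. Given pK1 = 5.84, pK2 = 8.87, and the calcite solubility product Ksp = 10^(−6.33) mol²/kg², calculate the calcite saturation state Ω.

Ω = 6.97

α₂ = 1 / (1 + [H⁺]/K2 + [H⁺]²/(K1K2)) = 1 / (1 + 10^+0.72 + 10^-1.59)
   = 1 / (1 + 5.2481 + 0.025704) = 1/6.2738 = 0.1594
[CO3²⁻] = α₂ × DIC = 0.1594 × 2.46 = 0.3921 mmol/kg
Ksp = 10^(−6.33) = 4.677×10^-7
Ω = [Ca²⁺][CO3²⁻]/Ksp = (8.32×10^-3)(3.921×10^-4) / 4.677×10^-7 = 6.97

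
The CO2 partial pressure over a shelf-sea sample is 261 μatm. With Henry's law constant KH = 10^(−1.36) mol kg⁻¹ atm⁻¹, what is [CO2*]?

KH = 10^(−1.36) = 4.365×10^-2 mol kg⁻¹ atm⁻¹
[CO2*] = KH · pCO2 = 4.365×10^-2 × 261×10^-6 atm = 1.14×10^-5 mol/kg

[CO2*] = 11.4 μmol/kg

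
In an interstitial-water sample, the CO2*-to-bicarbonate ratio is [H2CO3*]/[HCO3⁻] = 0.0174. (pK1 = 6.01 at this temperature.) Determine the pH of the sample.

pH = 7.77

From K1 = [H⁺][HCO3⁻]/[H2CO3*]:  pH = pK1 − log₁₀([H2CO3*]/[HCO3⁻])
log₁₀(0.0174) = -1.759
pH = 6.01 − (-1.759) = 7.77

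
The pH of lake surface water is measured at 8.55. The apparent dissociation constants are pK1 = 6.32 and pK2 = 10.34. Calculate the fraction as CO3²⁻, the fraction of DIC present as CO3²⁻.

α₂ = 0.0159

α₂ = 1 / (1 + [H⁺]/K2 + [H⁺]²/(K1K2)) = 1 / (1 + 10^+1.79 + 10^-0.44)
   = 1 / (1 + 61.660 + 0.36308) = 1/63.023 = 0.01587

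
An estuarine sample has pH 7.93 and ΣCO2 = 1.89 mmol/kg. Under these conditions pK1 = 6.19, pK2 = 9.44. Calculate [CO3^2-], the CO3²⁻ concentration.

[CO3²⁻] = 0.0557 mmol/kg

α₂ = 1 / (1 + [H⁺]/K2 + [H⁺]²/(K1K2)) = 1 / (1 + 10^+1.51 + 10^-0.23)
   = 1 / (1 + 32.359 + 0.58884) = 1/33.948 = 0.02946
[CO3²⁻] = α₂ × DIC = 0.02946 × 1.89 = 0.0557 mmol/kg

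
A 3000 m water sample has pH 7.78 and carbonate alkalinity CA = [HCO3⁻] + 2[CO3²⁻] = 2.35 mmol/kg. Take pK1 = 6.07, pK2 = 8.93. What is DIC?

DIC = 2.24 mmol/kg

CA = [HCO3⁻] + 2[CO3²⁻] = (α₁ + 2α₂)·DIC
At pH 7.78: [H⁺]/K1 = 10^-1.71 = 0.019498, K2/[H⁺] = 10^-1.15 = 0.070795
α₁ = 1/(1 + 0.019498 + 0.070795) = 1/1.0903 = 0.9172; α₂ = α₁·K2/[H⁺] = 0.06493
α₁ + 2α₂ = 1.0470
DIC = CA / (α₁ + 2α₂) = 2.35 / 1.0470 = 2.24 mmol/kg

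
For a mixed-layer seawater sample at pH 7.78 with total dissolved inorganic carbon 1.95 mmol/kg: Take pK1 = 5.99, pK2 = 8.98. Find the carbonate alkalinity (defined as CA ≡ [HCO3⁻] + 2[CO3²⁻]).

CA = 2.03 mmol/kg

CA = [HCO3⁻] + 2[CO3²⁻] = (α₁ + 2α₂)·DIC
At pH 7.78: [H⁺]/K1 = 10^-1.79 = 0.016218, K2/[H⁺] = 10^-1.20 = 0.063096
α₁ = 1/(1 + 0.016218 + 0.063096) = 1/1.0793 = 0.9265; α₂ = α₁·K2/[H⁺] = 0.05846
α₁ + 2α₂ = 1.0434
CA = 1.0434 × 1.95 = 2.03 mmol/kg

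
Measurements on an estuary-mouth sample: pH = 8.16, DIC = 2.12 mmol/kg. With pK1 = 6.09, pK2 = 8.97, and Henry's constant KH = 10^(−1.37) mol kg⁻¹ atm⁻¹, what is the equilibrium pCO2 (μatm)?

pCO2 = 364 μatm

α₀ = 1 / (1 + K1/[H⁺] + K1K2/[H⁺]²) = 1 / (1 + 10^+2.07 + 10^+1.26)
   = 1 / (1 + 117.49 + 18.197) = 1/136.69 = 0.007316
[CO2*] = α₀ × DIC = 0.007316 × 2.12 = 0.01551 mmol/kg = 15.51 μmol/kg
pCO2 = [CO2*]/KH = 1.551×10^-5 / 4.266×10^-2 = 364 μatm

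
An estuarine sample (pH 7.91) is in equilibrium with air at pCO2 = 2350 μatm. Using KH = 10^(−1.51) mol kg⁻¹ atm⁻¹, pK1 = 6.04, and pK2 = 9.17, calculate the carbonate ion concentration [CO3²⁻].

[CO2*] = KH · pCO2 = 10^(−1.51) × 2350×10^-6 = 7.262×10^-5 mol/kg
α₀ = 1/(1 + K1/[H⁺] + K1K2/[H⁺]²) = 1/(1 + 10^+1.87 + 10^+0.61) = 0.01263
DIC = [CO2*]/α₀ = 7.262×10^-5 / 0.01263 = 5.752 mmol/kg
[CO3²⁻] = α₂·DIC; α₂ = 0.05143, so [CO3²⁻] = 0.05143 × 5.752 = 0.296 mmol/kg

[CO3²⁻] = 0.296 mmol/kg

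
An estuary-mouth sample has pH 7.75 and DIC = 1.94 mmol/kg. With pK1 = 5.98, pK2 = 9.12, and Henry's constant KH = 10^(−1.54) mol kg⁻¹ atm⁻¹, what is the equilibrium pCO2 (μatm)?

α₀ = 1 / (1 + K1/[H⁺] + K1K2/[H⁺]²) = 1 / (1 + 10^+1.77 + 10^+0.40)
   = 1 / (1 + 58.884 + 2.5119) = 1/62.396 = 0.01603
[CO2*] = α₀ × DIC = 0.01603 × 1.94 = 0.03109 mmol/kg
pCO2 = [CO2*]/KH = 3.109×10^-5 / 2.884×10^-2 = 1080 μatm

pCO2 = 1080 μatm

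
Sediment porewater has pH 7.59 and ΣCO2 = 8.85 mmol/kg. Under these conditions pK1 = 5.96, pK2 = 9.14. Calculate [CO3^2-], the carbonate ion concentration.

[CO3²⁻] = 0.237 mmol/kg

α₂ = 1 / (1 + [H⁺]/K2 + [H⁺]²/(K1K2)) = 1 / (1 + 10^+1.55 + 10^-0.08)
   = 1 / (1 + 35.481 + 0.83176) = 1/37.313 = 0.02680
[CO3²⁻] = α₂ × DIC = 0.02680 × 8.85 = 0.237 mmol/kg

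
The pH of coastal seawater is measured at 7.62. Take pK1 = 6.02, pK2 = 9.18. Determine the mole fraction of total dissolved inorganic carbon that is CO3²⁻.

α₂ = 1 / (1 + [H⁺]/K2 + [H⁺]²/(K1K2)) = 1 / (1 + 10^+1.56 + 10^-0.04)
   = 1 / (1 + 36.308 + 0.91201) = 1/38.220 = 0.02616

α₂ = 0.0262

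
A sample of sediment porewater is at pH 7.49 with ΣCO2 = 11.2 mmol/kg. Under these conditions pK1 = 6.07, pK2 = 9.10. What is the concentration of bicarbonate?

[HCO3⁻] = 10.5 mmol/kg

α₁ = 1 / (1 + [H⁺]/K1 + K2/[H⁺]) = 1 / (1 + 10^-1.42 + 10^-1.61)
   = 1 / (1 + 0.038019 + 0.024547) = 1/1.0626 = 0.9411
[HCO3⁻] = α₁ × DIC = 0.9411 × 11.2 = 10.5 mmol/kg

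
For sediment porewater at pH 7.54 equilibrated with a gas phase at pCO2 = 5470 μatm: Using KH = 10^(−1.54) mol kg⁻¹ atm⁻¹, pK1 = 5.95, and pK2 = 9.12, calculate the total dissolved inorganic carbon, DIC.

DIC = 6.46 mmol/kg

[CO2*] = KH · pCO2 = 10^(−1.54) × 5470×10^-6 = 1.578×10^-4 mol/kg
α₀ = 1/(1 + K1/[H⁺] + K1K2/[H⁺]²) = 1/(1 + 10^+1.59 + 10^+0.01) = 0.02443
DIC = [CO2*]/α₀ = 1.578×10^-4 / 0.02443 = 6.46 mmol/kg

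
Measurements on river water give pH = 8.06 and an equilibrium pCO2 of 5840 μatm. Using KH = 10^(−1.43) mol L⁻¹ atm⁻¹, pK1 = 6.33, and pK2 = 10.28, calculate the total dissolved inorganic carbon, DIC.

[CO2*] = KH · pCO2 = 10^(−1.43) × 5840×10^-6 = 2.170×10^-4 mol/L
α₀ = 1/(1 + K1/[H⁺] + K1K2/[H⁺]²) = 1/(1 + 10^+1.73 + 10^-0.49) = 0.01817
DIC = [CO2*]/α₀ = 2.170×10^-4 / 0.01817 = 11.9 mmol/L

DIC = 11.9 mmol/L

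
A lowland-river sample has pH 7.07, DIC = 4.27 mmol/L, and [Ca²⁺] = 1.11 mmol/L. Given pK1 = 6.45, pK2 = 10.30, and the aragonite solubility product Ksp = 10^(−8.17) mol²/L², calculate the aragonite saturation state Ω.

α₂ = 1 / (1 + [H⁺]/K2 + [H⁺]²/(K1K2)) = 1 / (1 + 10^+3.23 + 10^+2.61)
   = 1 / (1 + 1698.2 + 407.38) = 1/2106.6 = 0.0004747
[CO3²⁻] = α₂ × DIC = 0.0004747 × 4.27 = 0.002027 mmol/L = 2.027 μmol/L
Ksp = 10^(−8.17) = 6.761×10^-9
Ω = [Ca²⁺][CO3²⁻]/Ksp = (1.11×10^-3)(2.027×10^-6) / 6.761×10^-9 = 0.333

Ω = 0.333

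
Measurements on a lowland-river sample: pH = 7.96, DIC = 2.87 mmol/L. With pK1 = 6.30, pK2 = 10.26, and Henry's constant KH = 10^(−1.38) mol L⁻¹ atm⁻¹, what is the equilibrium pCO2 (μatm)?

α₀ = 1 / (1 + K1/[H⁺] + K1K2/[H⁺]²) = 1 / (1 + 10^+1.66 + 10^-0.64)
   = 1 / (1 + 45.709 + 0.22909) = 1/46.938 = 0.02130
[CO2*] = α₀ × DIC = 0.02130 × 2.87 = 0.06114 mmol/L
pCO2 = [CO2*]/KH = 6.114×10^-5 / 4.169×10^-2 = 1470 μatm

pCO2 = 1470 μatm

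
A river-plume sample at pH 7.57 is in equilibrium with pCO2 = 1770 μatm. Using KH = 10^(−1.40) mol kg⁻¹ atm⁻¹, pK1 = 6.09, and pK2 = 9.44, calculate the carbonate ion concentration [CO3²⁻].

[CO3²⁻] = 0.0287 mmol/kg

[CO2*] = KH · pCO2 = 10^(−1.40) × 1770×10^-6 = 7.046×10^-5 mol/kg
α₀ = 1/(1 + K1/[H⁺] + K1K2/[H⁺]²) = 1/(1 + 10^+1.48 + 10^-0.39) = 0.03164
DIC = [CO2*]/α₀ = 7.046×10^-5 / 0.03164 = 2.227 mmol/kg
[CO3²⁻] = α₂·DIC; α₂ = 0.01289, so [CO3²⁻] = 0.01289 × 2.227 = 0.0287 mmol/kg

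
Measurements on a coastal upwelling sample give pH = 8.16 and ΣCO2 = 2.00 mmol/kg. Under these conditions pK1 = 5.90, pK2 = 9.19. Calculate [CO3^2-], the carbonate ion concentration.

α₂ = 1 / (1 + [H⁺]/K2 + [H⁺]²/(K1K2)) = 1 / (1 + 10^+1.03 + 10^-1.23)
   = 1 / (1 + 10.715 + 0.058884) = 1/11.774 = 0.08493
[CO3²⁻] = α₂ × DIC = 0.08493 × 2.00 = 0.170 mmol/kg

[CO3²⁻] = 0.170 mmol/kg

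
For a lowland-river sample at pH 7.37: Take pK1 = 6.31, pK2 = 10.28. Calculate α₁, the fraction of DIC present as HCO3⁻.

α₁ = 0.919

α₁ = 1 / (1 + [H⁺]/K1 + K2/[H⁺]) = 1 / (1 + 10^-1.06 + 10^-2.91)
   = 1 / (1 + 0.087096 + 0.0012303) = 1/1.0883 = 0.9188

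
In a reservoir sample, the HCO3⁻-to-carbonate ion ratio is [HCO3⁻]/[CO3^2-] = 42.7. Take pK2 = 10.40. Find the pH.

pH = 8.77

From K2 = [H⁺][CO3^2-]/[HCO3⁻]:  pH = pK2 − log₁₀([HCO3⁻]/[CO3^2-])
log₁₀(42.7) = +1.630
pH = 10.40 − (+1.630) = 8.77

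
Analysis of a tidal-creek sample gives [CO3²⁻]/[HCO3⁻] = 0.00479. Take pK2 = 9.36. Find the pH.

From K2 = [H⁺][CO3²⁻]/[HCO3⁻]:  pH = pK2 + log₁₀([CO3²⁻]/[HCO3⁻])
log₁₀(0.00479) = -2.320
pH = 9.36 + (-2.320) = 7.04

pH = 7.04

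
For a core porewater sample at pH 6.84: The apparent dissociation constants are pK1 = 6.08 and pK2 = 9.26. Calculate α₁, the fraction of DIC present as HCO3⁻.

α₁ = 1 / (1 + [H⁺]/K1 + K2/[H⁺]) = 1 / (1 + 10^-0.76 + 10^-2.42)
   = 1 / (1 + 0.17378 + 0.0038019) = 1/1.1776 = 0.8492

α₁ = 0.849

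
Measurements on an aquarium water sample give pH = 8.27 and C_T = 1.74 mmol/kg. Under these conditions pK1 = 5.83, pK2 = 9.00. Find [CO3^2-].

α₂ = 1 / (1 + [H⁺]/K2 + [H⁺]²/(K1K2)) = 1 / (1 + 10^+0.73 + 10^-1.71)
   = 1 / (1 + 5.3703 + 0.019498) = 1/6.3898 = 0.1565
[CO3²⁻] = α₂ × DIC = 0.1565 × 1.74 = 0.272 mmol/kg

[CO3²⁻] = 0.272 mmol/kg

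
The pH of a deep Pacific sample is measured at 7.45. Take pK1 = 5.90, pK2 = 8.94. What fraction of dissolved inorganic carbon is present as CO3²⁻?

α₂ = 0.0305

α₂ = 1 / (1 + [H⁺]/K2 + [H⁺]²/(K1K2)) = 1 / (1 + 10^+1.49 + 10^-0.06)
   = 1 / (1 + 30.903 + 0.87096) = 1/32.774 = 0.03051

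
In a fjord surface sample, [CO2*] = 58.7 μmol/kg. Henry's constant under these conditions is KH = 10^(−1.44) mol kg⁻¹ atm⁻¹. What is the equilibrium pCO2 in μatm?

KH = 10^(−1.44) = 3.631×10^-2 mol kg⁻¹ atm⁻¹
pCO2 = [CO2*]/KH = 58.7×10^-6 / 3.631×10^-2 = 1.62×10^-3 atm = 1620 μatm

pCO2 = 1620 μatm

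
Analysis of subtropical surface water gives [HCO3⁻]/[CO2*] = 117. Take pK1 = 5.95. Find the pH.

pH = 8.02

From K1 = [H⁺][HCO3⁻]/[CO2*]:  pH = pK1 + log₁₀([HCO3⁻]/[CO2*])
log₁₀(117) = +2.068
pH = 5.95 + (+2.068) = 8.02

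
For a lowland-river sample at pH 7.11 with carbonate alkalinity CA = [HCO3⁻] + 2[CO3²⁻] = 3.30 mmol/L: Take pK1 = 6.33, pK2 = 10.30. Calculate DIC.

CA = [HCO3⁻] + 2[CO3²⁻] = (α₁ + 2α₂)·DIC
At pH 7.11: [H⁺]/K1 = 10^-0.78 = 0.16596, K2/[H⁺] = 10^-3.19 = 0.00064565
α₁ = 1/(1 + 0.16596 + 0.00064565) = 1/1.1666 = 0.8572; α₂ = α₁·K2/[H⁺] = 0.0005534
α₁ + 2α₂ = 0.8583
DIC = CA / (α₁ + 2α₂) = 3.30 / 0.8583 = 3.84 mmol/L

DIC = 3.84 mmol/L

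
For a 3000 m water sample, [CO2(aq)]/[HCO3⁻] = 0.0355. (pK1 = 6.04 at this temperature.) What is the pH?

From K1 = [H⁺][HCO3⁻]/[CO2(aq)]:  pH = pK1 − log₁₀([CO2(aq)]/[HCO3⁻])
log₁₀(0.0355) = -1.450
pH = 6.04 − (-1.450) = 7.49

pH = 7.49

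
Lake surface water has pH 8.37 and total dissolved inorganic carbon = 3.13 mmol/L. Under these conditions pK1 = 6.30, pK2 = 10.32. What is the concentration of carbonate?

[CO3²⁻] = 0.0344 mmol/L

α₂ = 1 / (1 + [H⁺]/K2 + [H⁺]²/(K1K2)) = 1 / (1 + 10^+1.95 + 10^-0.12)
   = 1 / (1 + 89.125 + 0.75858) = 1/90.884 = 0.01100
[CO3²⁻] = α₂ × DIC = 0.01100 × 3.13 = 0.0344 mmol/L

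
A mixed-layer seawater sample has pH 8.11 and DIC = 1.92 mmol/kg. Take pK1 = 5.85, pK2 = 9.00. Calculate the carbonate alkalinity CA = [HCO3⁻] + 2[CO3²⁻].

CA = [HCO3⁻] + 2[CO3²⁻] = (α₁ + 2α₂)·DIC
At pH 8.11: [H⁺]/K1 = 10^-2.26 = 0.0054954, K2/[H⁺] = 10^-0.89 = 0.12882
α₁ = 1/(1 + 0.0054954 + 0.12882) = 1/1.1343 = 0.8816; α₂ = α₁·K2/[H⁺] = 0.1136
α₁ + 2α₂ = 1.1087
CA = 1.1087 × 1.92 = 2.13 mmol/kg

CA = 2.13 mmol/kg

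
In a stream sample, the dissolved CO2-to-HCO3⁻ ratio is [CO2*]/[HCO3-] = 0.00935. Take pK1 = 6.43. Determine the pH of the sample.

From K1 = [H⁺][HCO3-]/[CO2*]:  pH = pK1 − log₁₀([CO2*]/[HCO3-])
log₁₀(0.00935) = -2.029
pH = 6.43 − (-2.029) = 8.46

pH = 8.46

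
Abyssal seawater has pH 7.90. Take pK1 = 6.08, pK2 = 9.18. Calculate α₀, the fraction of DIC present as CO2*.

α₀ = 1 / (1 + K1/[H⁺] + K1K2/[H⁺]²) = 1 / (1 + 10^+1.82 + 10^+0.54)
   = 1 / (1 + 66.069 + 3.4674) = 1/70.537 = 0.01418

α₀ = 0.0142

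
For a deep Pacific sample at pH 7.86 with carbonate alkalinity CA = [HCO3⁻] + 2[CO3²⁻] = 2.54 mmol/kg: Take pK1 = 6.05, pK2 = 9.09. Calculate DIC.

DIC = 2.44 mmol/kg

CA = [HCO3⁻] + 2[CO3²⁻] = (α₁ + 2α₂)·DIC
At pH 7.86: [H⁺]/K1 = 10^-1.81 = 0.015488, K2/[H⁺] = 10^-1.23 = 0.058884
α₁ = 1/(1 + 0.015488 + 0.058884) = 1/1.0744 = 0.9308; α₂ = α₁·K2/[H⁺] = 0.05481
α₁ + 2α₂ = 1.0404
DIC = CA / (α₁ + 2α₂) = 2.54 / 1.0404 = 2.44 mmol/kg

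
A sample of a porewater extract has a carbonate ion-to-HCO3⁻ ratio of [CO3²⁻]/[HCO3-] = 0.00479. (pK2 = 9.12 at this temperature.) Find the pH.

pH = 6.80

From K2 = [H⁺][CO3²⁻]/[HCO3-]:  pH = pK2 + log₁₀([CO3²⁻]/[HCO3-])
log₁₀(0.00479) = -2.320
pH = 9.12 + (-2.320) = 6.80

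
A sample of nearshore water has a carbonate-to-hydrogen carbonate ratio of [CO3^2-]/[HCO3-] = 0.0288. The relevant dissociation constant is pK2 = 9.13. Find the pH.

pH = 7.59

From K2 = [H⁺][CO3^2-]/[HCO3-]:  pH = pK2 + log₁₀([CO3^2-]/[HCO3-])
log₁₀(0.0288) = -1.541
pH = 9.13 + (-1.541) = 7.59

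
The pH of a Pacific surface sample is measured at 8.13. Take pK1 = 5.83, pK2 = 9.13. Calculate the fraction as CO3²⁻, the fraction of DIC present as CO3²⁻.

α₂ = 1 / (1 + [H⁺]/K2 + [H⁺]²/(K1K2)) = 1 / (1 + 10^+1.00 + 10^-1.30)
   = 1 / (1 + 10.000 + 0.050119) = 1/11.050 = 0.09050

α₂ = 0.0905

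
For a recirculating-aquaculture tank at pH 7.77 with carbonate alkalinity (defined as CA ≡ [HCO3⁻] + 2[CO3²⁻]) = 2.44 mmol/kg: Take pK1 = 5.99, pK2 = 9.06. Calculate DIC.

CA = [HCO3⁻] + 2[CO3²⁻] = (α₁ + 2α₂)·DIC
At pH 7.77: [H⁺]/K1 = 10^-1.78 = 0.016596, K2/[H⁺] = 10^-1.29 = 0.051286
α₁ = 1/(1 + 0.016596 + 0.051286) = 1/1.0679 = 0.9364; α₂ = α₁·K2/[H⁺] = 0.04803
α₁ + 2α₂ = 1.0325
DIC = CA / (α₁ + 2α₂) = 2.44 / 1.0325 = 2.36 mmol/kg

DIC = 2.36 mmol/kg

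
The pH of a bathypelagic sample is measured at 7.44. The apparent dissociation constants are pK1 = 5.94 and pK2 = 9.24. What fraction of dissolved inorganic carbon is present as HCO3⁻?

α₁ = 0.955

α₁ = 1 / (1 + [H⁺]/K1 + K2/[H⁺]) = 1 / (1 + 10^-1.50 + 10^-1.80)
   = 1 / (1 + 0.031623 + 0.015849) = 1/1.0475 = 0.9547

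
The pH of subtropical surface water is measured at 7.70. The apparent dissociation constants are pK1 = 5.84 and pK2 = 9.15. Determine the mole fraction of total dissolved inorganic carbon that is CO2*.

α₀ = 1 / (1 + K1/[H⁺] + K1K2/[H⁺]²) = 1 / (1 + 10^+1.86 + 10^+0.41)
   = 1 / (1 + 72.444 + 2.5704) = 1/76.014 = 0.01316

α₀ = 0.0132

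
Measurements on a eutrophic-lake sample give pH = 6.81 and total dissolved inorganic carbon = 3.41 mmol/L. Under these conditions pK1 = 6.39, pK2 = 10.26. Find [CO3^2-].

[CO3²⁻] = 0.876 μmol/L

α₂ = 1 / (1 + [H⁺]/K2 + [H⁺]²/(K1K2)) = 1 / (1 + 10^+3.45 + 10^+3.03)
   = 1 / (1 + 2818.4 + 1071.5) = 1/3890.9 = 0.0002570
[CO3²⁻] = α₂ × DIC = 0.0002570 × 3.41 = 0.000876 mmol/L = 0.876 μmol/L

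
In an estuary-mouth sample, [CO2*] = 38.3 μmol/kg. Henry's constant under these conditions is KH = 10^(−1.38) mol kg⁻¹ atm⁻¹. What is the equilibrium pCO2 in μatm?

pCO2 = 919 μatm

KH = 10^(−1.38) = 4.169×10^-2 mol kg⁻¹ atm⁻¹
pCO2 = [CO2*]/KH = 38.3×10^-6 / 4.169×10^-2 = 9.19×10^-4 atm = 919 μatm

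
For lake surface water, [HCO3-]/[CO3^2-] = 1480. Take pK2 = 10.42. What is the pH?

From K2 = [H⁺][CO3^2-]/[HCO3-]:  pH = pK2 − log₁₀([HCO3-]/[CO3^2-])
log₁₀(1480) = +3.170
pH = 10.42 − (+3.170) = 7.25

pH = 7.25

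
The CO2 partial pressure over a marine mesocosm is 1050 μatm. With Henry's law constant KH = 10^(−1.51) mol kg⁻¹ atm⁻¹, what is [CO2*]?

[CO2*] = 32.4 μmol/kg

KH = 10^(−1.51) = 3.090×10^-2 mol kg⁻¹ atm⁻¹
[CO2*] = KH · pCO2 = 3.090×10^-2 × 1050×10^-6 atm = 3.24×10^-5 mol/kg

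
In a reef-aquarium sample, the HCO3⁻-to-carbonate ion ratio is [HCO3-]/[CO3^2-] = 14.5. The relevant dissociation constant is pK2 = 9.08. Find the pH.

From K2 = [H⁺][CO3^2-]/[HCO3-]:  pH = pK2 − log₁₀([HCO3-]/[CO3^2-])
log₁₀(14.5) = +1.161
pH = 9.08 − (+1.161) = 7.92

pH = 7.92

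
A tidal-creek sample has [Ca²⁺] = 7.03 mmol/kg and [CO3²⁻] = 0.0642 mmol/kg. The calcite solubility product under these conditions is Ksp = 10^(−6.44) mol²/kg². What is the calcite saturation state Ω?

Ω = 1.24

Ksp = 10^(−6.44) = 3.631×10^-7
Ω = [Ca²⁺][CO3²⁻]/Ksp = (7.03×10^-3)(0.0642×10^-3) / 3.631×10^-7 = 1.24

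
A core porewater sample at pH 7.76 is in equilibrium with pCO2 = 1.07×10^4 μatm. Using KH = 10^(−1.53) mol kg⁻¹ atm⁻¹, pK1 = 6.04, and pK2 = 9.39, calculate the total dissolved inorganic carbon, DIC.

[CO2*] = KH · pCO2 = 10^(−1.53) × 1.07×10^4×10^-6 = 3.158×10^-4 mol/kg
α₀ = 1/(1 + K1/[H⁺] + K1K2/[H⁺]²) = 1/(1 + 10^+1.72 + 10^+0.09) = 0.01828
DIC = [CO2*]/α₀ = 3.158×10^-4 / 0.01828 = 17.3 mmol/kg

DIC = 17.3 mmol/kg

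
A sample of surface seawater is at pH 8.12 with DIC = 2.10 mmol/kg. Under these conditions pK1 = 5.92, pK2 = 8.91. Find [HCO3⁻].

[HCO3⁻] = 1.80 mmol/kg

α₁ = 1 / (1 + [H⁺]/K1 + K2/[H⁺]) = 1 / (1 + 10^-2.20 + 10^-0.79)
   = 1 / (1 + 0.0063096 + 0.16218) = 1/1.1685 = 0.8558
[HCO3⁻] = α₁ × DIC = 0.8558 × 2.10 = 1.80 mmol/kg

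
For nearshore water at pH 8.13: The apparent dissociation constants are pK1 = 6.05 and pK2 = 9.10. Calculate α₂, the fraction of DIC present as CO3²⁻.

α₂ = 0.0961

α₂ = 1 / (1 + [H⁺]/K2 + [H⁺]²/(K1K2)) = 1 / (1 + 10^+0.97 + 10^-1.11)
   = 1 / (1 + 9.3325 + 0.077625) = 1/10.410 = 0.09606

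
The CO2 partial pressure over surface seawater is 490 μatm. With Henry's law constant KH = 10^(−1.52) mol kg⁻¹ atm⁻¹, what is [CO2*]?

KH = 10^(−1.52) = 3.020×10^-2 mol kg⁻¹ atm⁻¹
[CO2*] = KH · pCO2 = 3.020×10^-2 × 490×10^-6 atm = 1.48×10^-5 mol/kg

[CO2*] = 14.8 μmol/kg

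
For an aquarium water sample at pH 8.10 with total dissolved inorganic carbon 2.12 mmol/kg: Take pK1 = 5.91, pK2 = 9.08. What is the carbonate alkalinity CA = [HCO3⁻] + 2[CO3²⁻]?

CA = [HCO3⁻] + 2[CO3²⁻] = (α₁ + 2α₂)·DIC
At pH 8.10: [H⁺]/K1 = 10^-2.19 = 0.0064565, K2/[H⁺] = 10^-0.98 = 0.10471
α₁ = 1/(1 + 0.0064565 + 0.10471) = 1/1.1112 = 0.9000; α₂ = α₁·K2/[H⁺] = 0.09424
α₁ + 2α₂ = 1.0884
CA = 1.0884 × 2.12 = 2.31 mmol/kg

CA = 2.31 mmol/kg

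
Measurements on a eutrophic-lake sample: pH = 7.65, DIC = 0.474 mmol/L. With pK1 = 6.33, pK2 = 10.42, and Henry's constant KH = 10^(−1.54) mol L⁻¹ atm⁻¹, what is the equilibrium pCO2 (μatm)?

α₀ = 1 / (1 + K1/[H⁺] + K1K2/[H⁺]²) = 1 / (1 + 10^+1.32 + 10^-1.45)
   = 1 / (1 + 20.893 + 0.035481) = 1/21.928 = 0.04560
[CO2*] = α₀ × DIC = 0.04560 × 0.474 = 0.02162 mmol/L
pCO2 = [CO2*]/KH = 2.162×10^-5 / 2.884×10^-2 = 749 μatm

pCO2 = 749 μatm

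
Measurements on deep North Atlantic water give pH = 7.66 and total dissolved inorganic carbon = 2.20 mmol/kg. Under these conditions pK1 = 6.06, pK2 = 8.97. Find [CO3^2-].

α₂ = 1 / (1 + [H⁺]/K2 + [H⁺]²/(K1K2)) = 1 / (1 + 10^+1.31 + 10^-0.29)
   = 1 / (1 + 20.417 + 0.51286) = 1/21.930 = 0.04560
[CO3²⁻] = α₂ × DIC = 0.04560 × 2.20 = 0.100 mmol/kg

[CO3²⁻] = 0.100 mmol/kg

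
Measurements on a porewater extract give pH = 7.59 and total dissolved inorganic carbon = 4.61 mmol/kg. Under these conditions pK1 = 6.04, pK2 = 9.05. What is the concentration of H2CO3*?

α₀ = 1 / (1 + K1/[H⁺] + K1K2/[H⁺]²) = 1 / (1 + 10^+1.55 + 10^+0.09)
   = 1 / (1 + 35.481 + 1.2303) = 1/37.712 = 0.02652
[CO2*] = α₀ × DIC = 0.02652 × 4.61 = 0.122 mmol/kg

[CO2*] = 0.122 mmol/kg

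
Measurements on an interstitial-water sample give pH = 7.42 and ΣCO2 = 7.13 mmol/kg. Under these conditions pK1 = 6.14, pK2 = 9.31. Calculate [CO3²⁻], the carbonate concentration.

[CO3²⁻] = 0.0862 mmol/kg

α₂ = 1 / (1 + [H⁺]/K2 + [H⁺]²/(K1K2)) = 1 / (1 + 10^+1.89 + 10^+0.61)
   = 1 / (1 + 77.625 + 4.0738) = 1/82.699 = 0.01209
[CO3²⁻] = α₂ × DIC = 0.01209 × 7.13 = 0.0862 mmol/kg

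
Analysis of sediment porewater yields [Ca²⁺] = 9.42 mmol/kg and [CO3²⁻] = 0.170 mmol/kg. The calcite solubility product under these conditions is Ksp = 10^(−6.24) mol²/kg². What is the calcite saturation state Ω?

Ω = 2.78

Ksp = 10^(−6.24) = 5.754×10^-7
Ω = [Ca²⁺][CO3²⁻]/Ksp = (9.42×10^-3)(0.170×10^-3) / 5.754×10^-7 = 2.78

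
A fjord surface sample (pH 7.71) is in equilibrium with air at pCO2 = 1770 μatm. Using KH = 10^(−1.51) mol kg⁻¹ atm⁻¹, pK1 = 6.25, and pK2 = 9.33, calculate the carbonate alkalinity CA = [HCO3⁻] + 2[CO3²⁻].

[CO2*] = KH · pCO2 = 10^(−1.51) × 1770×10^-6 = 5.470×10^-5 mol/kg
α₀ = 1/(1 + K1/[H⁺] + K1K2/[H⁺]²) = 1/(1 + 10^+1.46 + 10^-0.16) = 0.03275
DIC = [CO2*]/α₀ = 5.470×10^-5 / 0.03275 = 1.670 mmol/kg
CA = (α₁ + 2α₂)·DIC = (0.9446 + 2×0.02266) × 1.670 = 1.65 mmol/kg

CA = 1.65 mmol/kg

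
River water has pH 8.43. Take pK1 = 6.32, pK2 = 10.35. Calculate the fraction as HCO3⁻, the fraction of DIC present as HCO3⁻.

α₁ = 1 / (1 + [H⁺]/K1 + K2/[H⁺]) = 1 / (1 + 10^-2.11 + 10^-1.92)
   = 1 / (1 + 0.0077625 + 0.012023) = 1/1.0198 = 0.9806

α₁ = 0.981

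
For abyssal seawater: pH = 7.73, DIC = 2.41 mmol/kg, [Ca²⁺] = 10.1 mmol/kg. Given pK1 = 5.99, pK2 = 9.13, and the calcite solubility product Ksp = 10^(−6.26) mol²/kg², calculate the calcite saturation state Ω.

Ω = 1.67

α₂ = 1 / (1 + [H⁺]/K2 + [H⁺]²/(K1K2)) = 1 / (1 + 10^+1.40 + 10^-0.34)
   = 1 / (1 + 25.119 + 0.45709) = 1/26.576 = 0.03763
[CO3²⁻] = α₂ × DIC = 0.03763 × 2.41 = 0.09068 mmol/kg
Ksp = 10^(−6.26) = 5.495×10^-7
Ω = [Ca²⁺][CO3²⁻]/Ksp = (10.1×10^-3)(9.068×10^-5) / 5.495×10^-7 = 1.67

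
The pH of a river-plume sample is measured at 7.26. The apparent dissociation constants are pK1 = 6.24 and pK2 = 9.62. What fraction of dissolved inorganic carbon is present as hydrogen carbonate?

α₁ = 0.909

α₁ = 1 / (1 + [H⁺]/K1 + K2/[H⁺]) = 1 / (1 + 10^-1.02 + 10^-2.36)
   = 1 / (1 + 0.095499 + 0.0043652) = 1/1.0999 = 0.9092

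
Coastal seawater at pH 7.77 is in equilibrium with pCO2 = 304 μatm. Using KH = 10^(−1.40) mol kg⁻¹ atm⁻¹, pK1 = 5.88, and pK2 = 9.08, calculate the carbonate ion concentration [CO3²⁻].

[CO2*] = KH · pCO2 = 10^(−1.40) × 304×10^-6 = 1.210×10^-5 mol/kg
α₀ = 1/(1 + K1/[H⁺] + K1K2/[H⁺]²) = 1/(1 + 10^+1.89 + 10^+0.58) = 0.01213
DIC = [CO2*]/α₀ = 1.210×10^-5 / 0.01213 = 0.9976 mmol/kg
[CO3²⁻] = α₂·DIC; α₂ = 0.04612, so [CO3²⁻] = 0.04612 × 0.9976 = 0.0460 mmol/kg

[CO3²⁻] = 0.0460 mmol/kg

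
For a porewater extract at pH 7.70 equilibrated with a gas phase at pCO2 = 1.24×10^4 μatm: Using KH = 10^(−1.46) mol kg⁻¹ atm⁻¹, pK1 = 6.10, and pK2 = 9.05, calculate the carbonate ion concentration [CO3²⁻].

[CO2*] = KH · pCO2 = 10^(−1.46) × 1.24×10^4×10^-6 = 4.300×10^-4 mol/kg
α₀ = 1/(1 + K1/[H⁺] + K1K2/[H⁺]²) = 1/(1 + 10^+1.60 + 10^+0.25) = 0.02348
DIC = [CO2*]/α₀ = 4.300×10^-4 / 0.02348 = 18.31 mmol/kg
[CO3²⁻] = α₂·DIC; α₂ = 0.04175, so [CO3²⁻] = 0.04175 × 18.31 = 0.765 mmol/kg

[CO3²⁻] = 0.765 mmol/kg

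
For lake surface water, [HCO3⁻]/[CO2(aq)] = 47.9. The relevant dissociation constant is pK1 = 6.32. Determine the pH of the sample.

From K1 = [H⁺][HCO3⁻]/[CO2(aq)]:  pH = pK1 + log₁₀([HCO3⁻]/[CO2(aq)])
log₁₀(47.9) = +1.680
pH = 6.32 + (+1.680) = 8.00

pH = 8.00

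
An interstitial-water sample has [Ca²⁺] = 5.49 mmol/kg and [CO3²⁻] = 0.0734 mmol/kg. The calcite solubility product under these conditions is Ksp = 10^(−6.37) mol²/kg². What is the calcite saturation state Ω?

Ksp = 10^(−6.37) = 4.266×10^-7
Ω = [Ca²⁺][CO3²⁻]/Ksp = (5.49×10^-3)(0.0734×10^-3) / 4.266×10^-7 = 0.945

Ω = 0.945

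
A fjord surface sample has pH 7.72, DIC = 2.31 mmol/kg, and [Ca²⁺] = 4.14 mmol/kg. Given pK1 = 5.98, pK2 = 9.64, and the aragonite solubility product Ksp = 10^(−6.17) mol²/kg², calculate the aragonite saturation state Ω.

Ω = 0.165

α₂ = 1 / (1 + [H⁺]/K2 + [H⁺]²/(K1K2)) = 1 / (1 + 10^+1.92 + 10^+0.18)
   = 1 / (1 + 83.176 + 1.5136) = 1/85.690 = 0.01167
[CO3²⁻] = α₂ × DIC = 0.01167 × 2.31 = 0.02696 mmol/kg
Ksp = 10^(−6.17) = 6.761×10^-7
Ω = [Ca²⁺][CO3²⁻]/Ksp = (4.14×10^-3)(2.696×10^-5) / 6.761×10^-7 = 0.165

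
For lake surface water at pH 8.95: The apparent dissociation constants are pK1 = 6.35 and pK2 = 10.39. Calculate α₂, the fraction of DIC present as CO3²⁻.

α₂ = 1 / (1 + [H⁺]/K2 + [H⁺]²/(K1K2)) = 1 / (1 + 10^+1.44 + 10^-1.16)
   = 1 / (1 + 27.542 + 0.069183) = 1/28.611 = 0.03495

α₂ = 0.0350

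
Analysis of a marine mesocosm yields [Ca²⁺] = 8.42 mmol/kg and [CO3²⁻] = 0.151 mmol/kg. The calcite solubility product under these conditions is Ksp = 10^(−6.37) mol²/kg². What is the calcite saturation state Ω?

Ksp = 10^(−6.37) = 4.266×10^-7
Ω = [Ca²⁺][CO3²⁻]/Ksp = (8.42×10^-3)(0.151×10^-3) / 4.266×10^-7 = 2.98

Ω = 2.98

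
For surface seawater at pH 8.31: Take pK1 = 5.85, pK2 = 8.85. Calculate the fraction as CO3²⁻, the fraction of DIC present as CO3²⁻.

α₂ = 1 / (1 + [H⁺]/K2 + [H⁺]²/(K1K2)) = 1 / (1 + 10^+0.54 + 10^-1.92)
   = 1 / (1 + 3.4674 + 0.012023) = 1/4.4794 = 0.2232

α₂ = 0.223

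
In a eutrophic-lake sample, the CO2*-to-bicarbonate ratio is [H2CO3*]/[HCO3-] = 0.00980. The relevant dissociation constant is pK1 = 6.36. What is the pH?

From K1 = [H⁺][HCO3-]/[H2CO3*]:  pH = pK1 − log₁₀([H2CO3*]/[HCO3-])
log₁₀(0.00980) = -2.009
pH = 6.36 − (-2.009) = 8.37

pH = 8.37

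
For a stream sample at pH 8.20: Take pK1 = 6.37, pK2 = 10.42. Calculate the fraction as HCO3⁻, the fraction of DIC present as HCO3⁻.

α₁ = 1 / (1 + [H⁺]/K1 + K2/[H⁺]) = 1 / (1 + 10^-1.83 + 10^-2.22)
   = 1 / (1 + 0.014791 + 0.0060256) = 1/1.0208 = 0.9796

α₁ = 0.980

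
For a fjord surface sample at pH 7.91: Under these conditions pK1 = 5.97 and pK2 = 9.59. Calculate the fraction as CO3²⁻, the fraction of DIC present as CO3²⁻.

α₂ = 0.0202

α₂ = 1 / (1 + [H⁺]/K2 + [H⁺]²/(K1K2)) = 1 / (1 + 10^+1.68 + 10^-0.26)
   = 1 / (1 + 47.863 + 0.54954) = 1/49.413 = 0.02024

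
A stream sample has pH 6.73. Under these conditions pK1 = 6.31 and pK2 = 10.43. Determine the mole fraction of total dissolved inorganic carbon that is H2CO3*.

α₀ = 0.275

α₀ = 1 / (1 + K1/[H⁺] + K1K2/[H⁺]²) = 1 / (1 + 10^+0.42 + 10^-3.28)
   = 1 / (1 + 2.6303 + 0.00052481) = 1/3.6308 = 0.2754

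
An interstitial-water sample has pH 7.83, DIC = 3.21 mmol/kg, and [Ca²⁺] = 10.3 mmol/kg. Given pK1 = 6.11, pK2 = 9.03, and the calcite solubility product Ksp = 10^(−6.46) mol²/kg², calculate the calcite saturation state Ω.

Ω = 5.56

α₂ = 1 / (1 + [H⁺]/K2 + [H⁺]²/(K1K2)) = 1 / (1 + 10^+1.20 + 10^-0.52)
   = 1 / (1 + 15.849 + 0.30200) = 1/17.151 = 0.05831
[CO3²⁻] = α₂ × DIC = 0.05831 × 3.21 = 0.1872 mmol/kg
Ksp = 10^(−6.46) = 3.467×10^-7
Ω = [Ca²⁺][CO3²⁻]/Ksp = (10.3×10^-3)(1.872×10^-4) / 3.467×10^-7 = 5.56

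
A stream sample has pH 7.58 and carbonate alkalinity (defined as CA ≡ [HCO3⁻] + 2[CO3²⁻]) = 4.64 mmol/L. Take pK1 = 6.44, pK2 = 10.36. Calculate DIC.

DIC = 4.97 mmol/L

CA = [HCO3⁻] + 2[CO3²⁻] = (α₁ + 2α₂)·DIC
At pH 7.58: [H⁺]/K1 = 10^-1.14 = 0.072444, K2/[H⁺] = 10^-2.78 = 0.0016596
α₁ = 1/(1 + 0.072444 + 0.0016596) = 1/1.0741 = 0.9310; α₂ = α₁·K2/[H⁺] = 0.001545
α₁ + 2α₂ = 0.9341
DIC = CA / (α₁ + 2α₂) = 4.64 / 0.9341 = 4.97 mmol/L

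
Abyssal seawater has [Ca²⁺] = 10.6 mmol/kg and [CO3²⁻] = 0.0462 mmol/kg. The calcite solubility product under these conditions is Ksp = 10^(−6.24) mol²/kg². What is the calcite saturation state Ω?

Ksp = 10^(−6.24) = 5.754×10^-7
Ω = [Ca²⁺][CO3²⁻]/Ksp = (10.6×10^-3)(0.0462×10^-3) / 5.754×10^-7 = 0.851

Ω = 0.851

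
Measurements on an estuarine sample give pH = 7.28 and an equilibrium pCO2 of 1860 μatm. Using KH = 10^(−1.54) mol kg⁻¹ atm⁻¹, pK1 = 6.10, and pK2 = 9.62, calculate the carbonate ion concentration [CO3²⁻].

[CO2*] = KH · pCO2 = 10^(−1.54) × 1860×10^-6 = 5.364×10^-5 mol/kg
α₀ = 1/(1 + K1/[H⁺] + K1K2/[H⁺]²) = 1/(1 + 10^+1.18 + 10^-1.16) = 0.06171
DIC = [CO2*]/α₀ = 5.364×10^-5 / 0.06171 = 0.8693 mmol/kg
[CO3²⁻] = α₂·DIC; α₂ = 0.004269, so [CO3²⁻] = 0.004269 × 0.8693 = 0.00371 mmol/kg = 3.71 μmol/kg

[CO3²⁻] = 3.71 μmol/kg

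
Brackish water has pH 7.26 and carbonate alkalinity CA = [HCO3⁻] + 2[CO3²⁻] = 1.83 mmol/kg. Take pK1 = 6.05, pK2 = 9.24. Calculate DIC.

CA = [HCO3⁻] + 2[CO3²⁻] = (α₁ + 2α₂)·DIC
At pH 7.26: [H⁺]/K1 = 10^-1.21 = 0.061660, K2/[H⁺] = 10^-1.98 = 0.010471
α₁ = 1/(1 + 0.061660 + 0.010471) = 1/1.0721 = 0.9327; α₂ = α₁·K2/[H⁺] = 0.009767
α₁ + 2α₂ = 0.9523
DIC = CA / (α₁ + 2α₂) = 1.83 / 0.9523 = 1.92 mmol/kg

DIC = 1.92 mmol/kg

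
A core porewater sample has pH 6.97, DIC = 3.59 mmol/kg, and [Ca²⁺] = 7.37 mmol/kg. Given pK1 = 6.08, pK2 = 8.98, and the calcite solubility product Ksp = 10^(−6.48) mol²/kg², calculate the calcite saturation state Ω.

Ω = 0.686

α₂ = 1 / (1 + [H⁺]/K2 + [H⁺]²/(K1K2)) = 1 / (1 + 10^+2.01 + 10^+1.12)
   = 1 / (1 + 102.33 + 13.183) = 1/116.51 = 0.008583
[CO3²⁻] = α₂ × DIC = 0.008583 × 3.59 = 0.03081 mmol/kg
Ksp = 10^(−6.48) = 3.311×10^-7
Ω = [Ca²⁺][CO3²⁻]/Ksp = (7.37×10^-3)(3.081×10^-5) / 3.311×10^-7 = 0.686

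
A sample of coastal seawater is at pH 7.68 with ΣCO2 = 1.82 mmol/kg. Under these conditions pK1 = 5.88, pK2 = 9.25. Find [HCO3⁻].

α₁ = 1 / (1 + [H⁺]/K1 + K2/[H⁺]) = 1 / (1 + 10^-1.80 + 10^-1.57)
   = 1 / (1 + 0.015849 + 0.026915) = 1/1.0428 = 0.9590
[HCO3⁻] = α₁ × DIC = 0.9590 × 1.82 = 1.75 mmol/kg

[HCO3⁻] = 1.75 mmol/kg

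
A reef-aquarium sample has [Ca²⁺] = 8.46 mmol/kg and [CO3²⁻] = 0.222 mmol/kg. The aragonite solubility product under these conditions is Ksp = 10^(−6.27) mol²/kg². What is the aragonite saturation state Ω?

Ω = 3.50

Ksp = 10^(−6.27) = 5.370×10^-7
Ω = [Ca²⁺][CO3²⁻]/Ksp = (8.46×10^-3)(0.222×10^-3) / 5.370×10^-7 = 3.50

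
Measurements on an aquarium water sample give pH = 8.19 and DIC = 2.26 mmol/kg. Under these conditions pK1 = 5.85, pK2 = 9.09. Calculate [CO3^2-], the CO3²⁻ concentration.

[CO3²⁻] = 0.252 mmol/kg

α₂ = 1 / (1 + [H⁺]/K2 + [H⁺]²/(K1K2)) = 1 / (1 + 10^+0.90 + 10^-1.44)
   = 1 / (1 + 7.9433 + 0.036308) = 1/8.9796 = 0.1114
[CO3²⁻] = α₂ × DIC = 0.1114 × 2.26 = 0.252 mmol/kg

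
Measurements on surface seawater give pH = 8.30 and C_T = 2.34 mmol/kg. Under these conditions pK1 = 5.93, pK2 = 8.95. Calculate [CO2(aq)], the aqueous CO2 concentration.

α₀ = 1 / (1 + K1/[H⁺] + K1K2/[H⁺]²) = 1 / (1 + 10^+2.37 + 10^+1.72)
   = 1 / (1 + 234.42 + 52.481) = 1/287.90 = 0.003473
[CO2*] = α₀ × DIC = 0.003473 × 2.34 = 0.00813 mmol/kg = 8.13 μmol/kg

[CO2*] = 8.13 μmol/kg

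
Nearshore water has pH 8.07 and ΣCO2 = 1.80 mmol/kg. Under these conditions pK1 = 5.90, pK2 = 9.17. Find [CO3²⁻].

α₂ = 1 / (1 + [H⁺]/K2 + [H⁺]²/(K1K2)) = 1 / (1 + 10^+1.10 + 10^-1.07)
   = 1 / (1 + 12.589 + 0.085114) = 1/13.674 = 0.07313
[CO3²⁻] = α₂ × DIC = 0.07313 × 1.80 = 0.132 mmol/kg

[CO3²⁻] = 0.132 mmol/kg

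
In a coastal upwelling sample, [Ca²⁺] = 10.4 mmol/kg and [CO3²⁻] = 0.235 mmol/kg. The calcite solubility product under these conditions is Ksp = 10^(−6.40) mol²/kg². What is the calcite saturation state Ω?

Ksp = 10^(−6.40) = 3.981×10^-7
Ω = [Ca²⁺][CO3²⁻]/Ksp = (10.4×10^-3)(0.235×10^-3) / 3.981×10^-7 = 6.14

Ω = 6.14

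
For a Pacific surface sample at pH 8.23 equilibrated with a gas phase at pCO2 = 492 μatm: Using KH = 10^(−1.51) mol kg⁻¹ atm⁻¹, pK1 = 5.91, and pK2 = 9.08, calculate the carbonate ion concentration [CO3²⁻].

[CO3²⁻] = 0.449 mmol/kg

[CO2*] = KH · pCO2 = 10^(−1.51) × 492×10^-6 = 1.520×10^-5 mol/kg
α₀ = 1/(1 + K1/[H⁺] + K1K2/[H⁺]²) = 1/(1 + 10^+2.32 + 10^+1.47) = 0.004176
DIC = [CO2*]/α₀ = 1.520×10^-5 / 0.004176 = 3.641 mmol/kg
[CO3²⁻] = α₂·DIC; α₂ = 0.1233, so [CO3²⁻] = 0.1233 × 3.641 = 0.449 mmol/kg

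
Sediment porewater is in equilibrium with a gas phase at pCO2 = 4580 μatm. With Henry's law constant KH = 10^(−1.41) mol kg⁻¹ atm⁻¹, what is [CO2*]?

KH = 10^(−1.41) = 3.890×10^-2 mol kg⁻¹ atm⁻¹
[CO2*] = KH · pCO2 = 3.890×10^-2 × 4580×10^-6 atm = 1.78×10^-4 mol/kg

[CO2*] = 178 μmol/kg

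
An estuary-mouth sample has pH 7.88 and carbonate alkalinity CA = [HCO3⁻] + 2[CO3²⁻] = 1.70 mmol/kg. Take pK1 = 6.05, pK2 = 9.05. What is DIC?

CA = [HCO3⁻] + 2[CO3²⁻] = (α₁ + 2α₂)·DIC
At pH 7.88: [H⁺]/K1 = 10^-1.83 = 0.014791, K2/[H⁺] = 10^-1.17 = 0.067608
α₁ = 1/(1 + 0.014791 + 0.067608) = 1/1.0824 = 0.9239; α₂ = α₁·K2/[H⁺] = 0.06246
α₁ + 2α₂ = 1.0488
DIC = CA / (α₁ + 2α₂) = 1.70 / 1.0488 = 1.62 mmol/kg

DIC = 1.62 mmol/kg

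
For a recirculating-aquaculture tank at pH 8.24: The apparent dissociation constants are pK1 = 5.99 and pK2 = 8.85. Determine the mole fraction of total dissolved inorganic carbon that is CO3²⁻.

α₂ = 0.196

α₂ = 1 / (1 + [H⁺]/K2 + [H⁺]²/(K1K2)) = 1 / (1 + 10^+0.61 + 10^-1.64)
   = 1 / (1 + 4.0738 + 0.022909) = 1/5.0967 = 0.1962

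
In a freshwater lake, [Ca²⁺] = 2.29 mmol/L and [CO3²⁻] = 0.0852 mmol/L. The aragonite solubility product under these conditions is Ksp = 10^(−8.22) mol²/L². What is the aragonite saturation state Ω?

Ksp = 10^(−8.22) = 6.026×10^-9
Ω = [Ca²⁺][CO3²⁻]/Ksp = (2.29×10^-3)(0.0852×10^-3) / 6.026×10^-9 = 32.4

Ω = 32.4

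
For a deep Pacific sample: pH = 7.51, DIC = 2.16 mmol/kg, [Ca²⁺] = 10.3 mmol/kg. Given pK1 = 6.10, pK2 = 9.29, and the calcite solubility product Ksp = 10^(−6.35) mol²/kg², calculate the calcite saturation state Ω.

Ω = 0.783

α₂ = 1 / (1 + [H⁺]/K2 + [H⁺]²/(K1K2)) = 1 / (1 + 10^+1.78 + 10^+0.37)
   = 1 / (1 + 60.256 + 2.3442) = 1/63.600 = 0.01572
[CO3²⁻] = α₂ × DIC = 0.01572 × 2.16 = 0.03396 mmol/kg
Ksp = 10^(−6.35) = 4.467×10^-7
Ω = [Ca²⁺][CO3²⁻]/Ksp = (10.3×10^-3)(3.396×10^-5) / 4.467×10^-7 = 0.783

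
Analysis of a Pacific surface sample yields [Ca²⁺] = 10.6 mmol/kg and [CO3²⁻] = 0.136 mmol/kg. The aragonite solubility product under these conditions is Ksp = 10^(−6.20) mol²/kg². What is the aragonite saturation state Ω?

Ω = 2.28

Ksp = 10^(−6.20) = 6.310×10^-7
Ω = [Ca²⁺][CO3²⁻]/Ksp = (10.6×10^-3)(0.136×10^-3) / 6.310×10^-7 = 2.28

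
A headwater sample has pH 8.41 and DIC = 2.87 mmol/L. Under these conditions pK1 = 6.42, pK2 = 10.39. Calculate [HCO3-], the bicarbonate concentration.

α₁ = 1 / (1 + [H⁺]/K1 + K2/[H⁺]) = 1 / (1 + 10^-1.99 + 10^-1.98)
   = 1 / (1 + 0.010233 + 0.010471) = 1/1.0207 = 0.9797
[HCO3⁻] = α₁ × DIC = 0.9797 × 2.87 = 2.81 mmol/L

[HCO3⁻] = 2.81 mmol/L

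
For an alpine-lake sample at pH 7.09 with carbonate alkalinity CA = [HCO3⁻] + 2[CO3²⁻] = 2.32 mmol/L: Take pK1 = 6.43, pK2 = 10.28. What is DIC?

DIC = 2.83 mmol/L

CA = [HCO3⁻] + 2[CO3²⁻] = (α₁ + 2α₂)·DIC
At pH 7.09: [H⁺]/K1 = 10^-0.66 = 0.21878, K2/[H⁺] = 10^-3.19 = 0.00064565
α₁ = 1/(1 + 0.21878 + 0.00064565) = 1/1.2194 = 0.8201; α₂ = α₁·K2/[H⁺] = 0.0005295
α₁ + 2α₂ = 0.8211
DIC = CA / (α₁ + 2α₂) = 2.32 / 0.8211 = 2.83 mmol/L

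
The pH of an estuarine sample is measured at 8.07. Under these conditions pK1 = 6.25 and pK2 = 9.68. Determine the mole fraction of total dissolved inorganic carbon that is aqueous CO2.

α₀ = 1 / (1 + K1/[H⁺] + K1K2/[H⁺]²) = 1 / (1 + 10^+1.82 + 10^+0.21)
   = 1 / (1 + 66.069 + 1.6218) = 1/68.691 = 0.01456

α₀ = 0.0146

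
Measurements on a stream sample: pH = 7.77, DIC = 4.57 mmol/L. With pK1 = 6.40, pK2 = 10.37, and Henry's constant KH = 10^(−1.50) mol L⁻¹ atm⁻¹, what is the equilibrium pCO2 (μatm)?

pCO2 = 5900 μatm

α₀ = 1 / (1 + K1/[H⁺] + K1K2/[H⁺]²) = 1 / (1 + 10^+1.37 + 10^-1.23)
   = 1 / (1 + 23.442 + 0.058884) = 1/24.501 = 0.04081
[CO2*] = α₀ × DIC = 0.04081 × 4.57 = 0.1865 mmol/L
pCO2 = [CO2*]/KH = 1.865×10^-4 / 3.162×10^-2 = 5900 μatm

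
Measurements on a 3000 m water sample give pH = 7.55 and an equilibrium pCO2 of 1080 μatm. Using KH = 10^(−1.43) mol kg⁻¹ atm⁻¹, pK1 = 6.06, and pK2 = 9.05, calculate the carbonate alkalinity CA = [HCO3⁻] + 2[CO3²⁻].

[CO2*] = KH · pCO2 = 10^(−1.43) × 1080×10^-6 = 4.013×10^-5 mol/kg
α₀ = 1/(1 + K1/[H⁺] + K1K2/[H⁺]²) = 1/(1 + 10^+1.49 + 10^-0.01) = 0.03041
DIC = [CO2*]/α₀ = 4.013×10^-5 / 0.03041 = 1.319 mmol/kg
CA = (α₁ + 2α₂)·DIC = (0.9399 + 2×0.02972) × 1.319 = 1.32 mmol/kg

CA = 1.32 mmol/kg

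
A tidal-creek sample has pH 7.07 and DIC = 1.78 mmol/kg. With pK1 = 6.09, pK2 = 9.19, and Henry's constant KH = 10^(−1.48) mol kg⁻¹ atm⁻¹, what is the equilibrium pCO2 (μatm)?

α₀ = 1 / (1 + K1/[H⁺] + K1K2/[H⁺]²) = 1 / (1 + 10^+0.98 + 10^-1.14)
   = 1 / (1 + 9.5499 + 0.072444) = 1/10.622 = 0.09414
[CO2*] = α₀ × DIC = 0.09414 × 1.78 = 0.1676 mmol/kg
pCO2 = [CO2*]/KH = 1.676×10^-4 / 3.311×10^-2 = 5060 μatm

pCO2 = 5060 μatm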